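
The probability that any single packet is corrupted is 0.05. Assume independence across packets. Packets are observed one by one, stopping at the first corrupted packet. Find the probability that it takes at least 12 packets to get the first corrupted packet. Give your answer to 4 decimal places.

0.5688

Y = number of packets to the first success; geometric, p = 0.05.
P(Y > 11) = P(first 11 all fail) = (1−p)^11 = 0.568800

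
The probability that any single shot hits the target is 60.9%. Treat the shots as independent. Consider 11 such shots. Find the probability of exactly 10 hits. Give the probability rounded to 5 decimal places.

X ~ Binomial(n=11, p=0.609).
P(X=10) = C(11,10) · p^10 · (1−p)^1
= 11 · 0.0070173 · 0.391 = 0.0301816

0.03018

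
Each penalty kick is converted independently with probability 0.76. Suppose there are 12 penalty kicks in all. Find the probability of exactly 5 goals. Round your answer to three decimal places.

X ~ Binomial(n=12, p=0.76).
P(X=5) = C(12,5) · p^5 · (1−p)^7
= 792 · 0.25355 · 4.5865e-05 = 0.00921

0.009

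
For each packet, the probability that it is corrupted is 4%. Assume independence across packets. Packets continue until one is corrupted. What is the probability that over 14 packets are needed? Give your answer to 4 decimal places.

Y = number of packets to the first success; geometric, p = 0.04.
P(Y > 14) = P(first 14 all fail) = (1−p)^14 = 0.564673

0.5647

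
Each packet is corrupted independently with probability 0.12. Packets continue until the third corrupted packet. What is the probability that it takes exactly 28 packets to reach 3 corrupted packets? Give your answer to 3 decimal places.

Y = trial on which the third success occurs; negative binomial, r=3, p=0.12.
P(Y=28) = C(27,2) · p^3 · (1−p)^25
= 351 · 0.001728 · 0.040932 = 0.02483

0.025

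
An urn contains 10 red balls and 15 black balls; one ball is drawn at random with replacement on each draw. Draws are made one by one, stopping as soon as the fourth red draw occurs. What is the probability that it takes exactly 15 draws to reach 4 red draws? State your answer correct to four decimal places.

0.0338

Y = trial on which the fourth success occurs; negative binomial, r=4, p=0.40.
P(Y=15) = C(14,3) · p^4 · (1−p)^11
= 364 · 0.0256 · 0.003628 = 0.033807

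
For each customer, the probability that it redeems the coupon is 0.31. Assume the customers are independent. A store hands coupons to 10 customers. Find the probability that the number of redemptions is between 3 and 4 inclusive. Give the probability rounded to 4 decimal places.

X ~ Binomial(10, 0.31); P(3 ≤ X ≤ 4) = Σ C(10,k) p^k (1−p)^(10−k) over k:
  k=3: C(10,3)·0.31^3·0.69^7 = 0.266201
  k=4: C(10,4)·0.31^4·0.69^6 = 0.209296
Total = 0.475497

0.4755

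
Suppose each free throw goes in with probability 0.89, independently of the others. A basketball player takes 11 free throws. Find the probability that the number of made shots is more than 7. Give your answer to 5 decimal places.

X ~ Binomial(11, 0.89); P(X ≥ 8) = Σ C(11,k) p^k (1−p)^(11−k) over k:
  k=8: C(11,8)·0.89^8·0.11^3 = 0.0864534
  k=9: C(11,9)·0.89^9·0.11^2 = 0.2331622
  k=10: C(11,10)·0.89^10·0.11^1 = 0.3772988
  k=11: C(11,11)·0.89^11·0.11^0 = 0.2775173
Total = 0.9744317

0.97443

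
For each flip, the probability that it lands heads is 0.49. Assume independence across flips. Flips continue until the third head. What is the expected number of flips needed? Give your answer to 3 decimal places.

Y = total flips until the third success; negative binomial with r=3, p=0.49.
E[Y] = r / p = 3 / 0.49 = 6.12245

6.122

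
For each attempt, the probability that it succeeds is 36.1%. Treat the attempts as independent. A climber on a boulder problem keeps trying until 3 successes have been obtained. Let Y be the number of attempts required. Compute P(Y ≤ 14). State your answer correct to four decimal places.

Finishing within 14 attempts ⇔ at least 3 successes in the first 14. With X ~ Binomial(14, 0.361), P(Y ≤ 14) = 1 − P(X ≤ 2).
  k=0: C(14,0)·0.361^0·0.639^14 = 0.001892
  k=1: C(14,1)·0.361^1·0.639^13 = 0.014967
  k=2: C(14,2)·0.361^2·0.639^12 = 0.054962
1 − 0.071822 = 0.928178

0.9282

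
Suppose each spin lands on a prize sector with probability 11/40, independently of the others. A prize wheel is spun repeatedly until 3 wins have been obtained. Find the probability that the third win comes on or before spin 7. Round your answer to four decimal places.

Finishing within 7 spins ⇔ at least 3 successes in the first 7. With X ~ Binomial(7, 0.275), P(Y ≤ 7) = 1 − P(X ≤ 2).
  k=0: C(7,0)·0.275^0·0.725^7 = 0.105285
  k=1: C(7,1)·0.275^1·0.725^6 = 0.279550
  k=2: C(7,2)·0.275^2·0.725^5 = 0.318108
1 − 0.702943 = 0.297057

0.2971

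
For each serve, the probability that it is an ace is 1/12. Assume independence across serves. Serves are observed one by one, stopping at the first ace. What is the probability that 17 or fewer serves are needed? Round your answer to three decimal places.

0.772

Y = number of serves to the first success; geometric, p = 0.083333.
P(Y ≤ 17) = 1 − (1−p)^17 = 1 − 0.22782 = 0.77218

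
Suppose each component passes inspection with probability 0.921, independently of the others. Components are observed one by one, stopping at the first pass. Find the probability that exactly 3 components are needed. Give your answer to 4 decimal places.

Geometric (trials to first success), p = 0.921.
P(Y = 3) = (1−p)^2 · p = 0.006241 · 0.921 = 0.005748

0.0057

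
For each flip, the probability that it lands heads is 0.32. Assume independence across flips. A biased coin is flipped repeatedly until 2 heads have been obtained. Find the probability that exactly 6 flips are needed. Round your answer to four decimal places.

0.1095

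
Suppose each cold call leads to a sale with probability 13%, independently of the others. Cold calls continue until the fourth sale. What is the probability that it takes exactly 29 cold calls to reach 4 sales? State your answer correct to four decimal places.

0.0288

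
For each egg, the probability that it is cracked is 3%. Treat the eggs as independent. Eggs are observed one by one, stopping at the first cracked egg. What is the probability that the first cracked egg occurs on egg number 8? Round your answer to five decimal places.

0.02424

Geometric (trials to first success), p = 0.03.
P(Y = 8) = (1−p)^7 · p = 0.80798 · 0.03 = 0.0242395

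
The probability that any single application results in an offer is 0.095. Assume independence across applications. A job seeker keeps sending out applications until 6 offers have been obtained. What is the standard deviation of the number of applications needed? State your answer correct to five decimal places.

24.52880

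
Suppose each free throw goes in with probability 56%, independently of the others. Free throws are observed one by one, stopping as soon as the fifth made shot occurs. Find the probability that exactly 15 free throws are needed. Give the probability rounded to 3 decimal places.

0.015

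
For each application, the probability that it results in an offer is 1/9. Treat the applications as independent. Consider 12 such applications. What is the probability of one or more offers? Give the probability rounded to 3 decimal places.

P(at least one) = 1 − P(none) = 1 − (1 − 0.111111)^12
= 1 − 0.24332 = 0.75668

0.757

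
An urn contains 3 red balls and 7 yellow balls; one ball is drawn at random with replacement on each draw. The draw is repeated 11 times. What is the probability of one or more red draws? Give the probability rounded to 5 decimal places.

0.98023

P(at least one) = 1 − P(none) = 1 − (1 − 0.30)^11
= 1 − 0.0197733 = 0.9802267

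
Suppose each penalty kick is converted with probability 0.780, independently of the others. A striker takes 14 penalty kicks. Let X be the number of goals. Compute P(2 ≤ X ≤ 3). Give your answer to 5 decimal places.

X ~ Binomial(14, 0.78); P(2 ≤ X ≤ 3) = Σ C(14,k) p^k (1−p)^(14−k) over k:
  k=2: C(14,2)·0.78^2·0.22^12 = 0.0000007
  k=3: C(14,3)·0.78^3·0.22^11 = 0.0000101
Total = 0.0000108

0.00001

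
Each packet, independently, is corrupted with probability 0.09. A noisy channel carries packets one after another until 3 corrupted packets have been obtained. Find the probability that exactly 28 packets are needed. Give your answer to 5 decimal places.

0.02421

Y = trial on which the third success occurs; negative binomial, r=3, p=0.09.
P(Y=28) = C(27,2) · p^3 · (1−p)^25
= 351 · 0.000729 · 0.094631 = 0.0242142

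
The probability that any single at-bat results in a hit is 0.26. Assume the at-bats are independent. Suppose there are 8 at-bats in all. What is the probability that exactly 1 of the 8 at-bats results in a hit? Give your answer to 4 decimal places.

X ~ Binomial(n=8, p=0.26).
P(X=1) = C(8,1) · p^1 · (1−p)^7
= 8 · 0.26 · 0.12151 = 0.252747

0.2527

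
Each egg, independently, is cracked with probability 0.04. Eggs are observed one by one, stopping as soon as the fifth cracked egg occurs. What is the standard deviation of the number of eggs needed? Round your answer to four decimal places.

54.7723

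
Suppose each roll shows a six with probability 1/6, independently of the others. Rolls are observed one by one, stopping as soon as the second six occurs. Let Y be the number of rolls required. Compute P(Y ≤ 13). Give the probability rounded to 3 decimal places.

0.664

Finishing within 13 rolls ⇔ at least 2 successes in the first 13. With X ~ Binomial(13, 0.166667), P(Y ≤ 13) = 1 − P(X ≤ 1).
  k=0: C(13,0)·0.166667^0·0.833333^13 = 0.09346
  k=1: C(13,1)·0.166667^1·0.833333^12 = 0.24301
1 − 0.33647 = 0.66353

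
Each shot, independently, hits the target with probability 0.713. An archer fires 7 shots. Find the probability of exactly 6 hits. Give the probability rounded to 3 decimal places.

0.264

X ~ Binomial(n=7, p=0.713).
P(X=6) = C(7,6) · p^6 · (1−p)^1
= 7 · 0.13138 · 0.287 = 0.26395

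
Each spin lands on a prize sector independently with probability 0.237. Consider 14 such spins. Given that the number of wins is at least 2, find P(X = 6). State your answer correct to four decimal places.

0.0696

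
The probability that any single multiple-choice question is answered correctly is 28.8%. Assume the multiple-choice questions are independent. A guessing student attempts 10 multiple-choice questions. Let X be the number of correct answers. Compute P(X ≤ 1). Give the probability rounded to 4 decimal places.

0.1689

X ~ Binomial(10, 0.288); P(X ≤ 1) = Σ C(10,k) p^k (1−p)^(10−k) over k:
  k=0: C(10,0)·0.288^0·0.712^10 = 0.033481
  k=1: C(10,1)·0.288^1·0.712^9 = 0.135429
Total = 0.168910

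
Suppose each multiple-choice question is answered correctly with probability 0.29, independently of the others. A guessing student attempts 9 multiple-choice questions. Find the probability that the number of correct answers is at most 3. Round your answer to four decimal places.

0.7522

X ~ Binomial(9, 0.29); P(X ≤ 3) = Σ C(9,k) p^k (1−p)^(9−k) over k:
  k=0: C(9,0)·0.29^0·0.71^9 = 0.045849
  k=1: C(9,1)·0.29^1·0.71^8 = 0.168542
  k=2: C(9,2)·0.29^2·0.71^7 = 0.275364
  k=3: C(9,3)·0.29^3·0.71^6 = 0.262436
Total = 0.752190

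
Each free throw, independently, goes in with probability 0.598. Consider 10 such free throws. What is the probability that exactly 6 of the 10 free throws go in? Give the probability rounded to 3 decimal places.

X ~ Binomial(n=10, p=0.598).
P(X=6) = C(10,6) · p^6 · (1−p)^4
= 210 · 0.045731 · 0.026116 = 0.25080

0.251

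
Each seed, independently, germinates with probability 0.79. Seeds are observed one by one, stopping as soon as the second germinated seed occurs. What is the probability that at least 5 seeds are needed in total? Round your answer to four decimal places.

0.0312

Needing more than 4 seeds ⇔ fewer than 2 successes in the first 4. With X ~ Binomial(4, 0.79), P(Y > 4) = P(X ≤ 1).
  k=0: C(4,0)·0.79^0·0.21^4 = 0.001945
  k=1: C(4,1)·0.79^1·0.21^3 = 0.029265
P(X ≤ 1) = 0.031210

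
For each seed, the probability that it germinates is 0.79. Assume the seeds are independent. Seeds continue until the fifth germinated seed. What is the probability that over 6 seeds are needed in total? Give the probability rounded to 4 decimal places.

0.3692

Needing more than 6 seeds ⇔ fewer than 5 successes in the first 6. With X ~ Binomial(6, 0.79), P(Y > 6) = P(X ≤ 4).
  k=0: C(6,0)·0.79^0·0.21^6 = 0.000086
  k=1: C(6,1)·0.79^1·0.21^5 = 0.001936
  k=2: C(6,2)·0.79^2·0.21^4 = 0.018206
  k=3: C(6,3)·0.79^3·0.21^3 = 0.091321
  k=4: C(6,4)·0.79^4·0.21^2 = 0.257655
P(X ≤ 4) = 0.369203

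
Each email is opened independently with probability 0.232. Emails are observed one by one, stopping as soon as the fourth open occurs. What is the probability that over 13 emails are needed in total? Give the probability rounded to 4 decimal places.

Needing more than 13 emails ⇔ fewer than 4 successes in the first 13. With X ~ Binomial(13, 0.232), P(Y > 13) = P(X ≤ 3).
  k=0: C(13,0)·0.232^0·0.768^13 = 0.032337
  k=1: C(13,1)·0.232^1·0.768^12 = 0.126989
  k=2: C(13,2)·0.232^2·0.768^11 = 0.230167
  k=3: C(13,3)·0.232^3·0.768^10 = 0.254942
P(X ≤ 3) = 0.644436

0.6444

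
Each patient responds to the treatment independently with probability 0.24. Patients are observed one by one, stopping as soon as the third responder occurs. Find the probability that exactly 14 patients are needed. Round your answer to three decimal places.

0.053

Y = trial on which the third success occurs; negative binomial, r=3, p=0.24.
P(Y=14) = C(13,2) · p^3 · (1−p)^11
= 78 · 0.013824 · 0.04886 = 0.05268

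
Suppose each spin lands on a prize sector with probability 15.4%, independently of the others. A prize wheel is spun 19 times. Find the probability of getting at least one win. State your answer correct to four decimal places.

0.9583

P(at least one) = 1 − P(none) = 1 − (1 − 0.154)^19
= 1 − 0.041690 = 0.958310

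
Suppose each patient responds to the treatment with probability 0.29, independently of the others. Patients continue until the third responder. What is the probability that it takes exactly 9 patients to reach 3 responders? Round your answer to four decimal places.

0.0875

Y = trial on which the third success occurs; negative binomial, r=3, p=0.29.
P(Y=9) = C(8,2) · p^3 · (1−p)^6
= 28 · 0.024389 · 0.1281 = 0.087479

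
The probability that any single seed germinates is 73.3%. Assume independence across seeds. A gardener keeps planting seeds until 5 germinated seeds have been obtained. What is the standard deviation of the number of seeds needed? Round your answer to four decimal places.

1.5763

Y = total seeds until the fifth success; negative binomial with r=5, p=0.733.
SD(Y) = √[r(1−p)/p²] = √(2.484696) = 1.576292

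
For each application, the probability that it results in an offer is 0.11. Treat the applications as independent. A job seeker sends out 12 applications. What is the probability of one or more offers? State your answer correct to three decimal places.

0.753

P(at least one) = 1 − P(none) = 1 − (1 − 0.11)^12
= 1 − 0.24699 = 0.75301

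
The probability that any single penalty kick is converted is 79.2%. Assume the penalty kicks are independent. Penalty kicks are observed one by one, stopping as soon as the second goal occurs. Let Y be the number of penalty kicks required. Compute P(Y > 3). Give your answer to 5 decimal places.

0.11179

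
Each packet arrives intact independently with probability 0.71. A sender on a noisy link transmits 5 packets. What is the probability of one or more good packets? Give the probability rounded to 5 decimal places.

0.99795

P(at least one) = 1 − P(none) = 1 − (1 − 0.71)^5
= 1 − 0.0020511 = 0.9979489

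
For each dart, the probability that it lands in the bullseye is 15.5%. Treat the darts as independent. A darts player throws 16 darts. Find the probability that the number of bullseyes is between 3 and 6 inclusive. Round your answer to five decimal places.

0.45463

X ~ Binomial(16, 0.155); P(3 ≤ X ≤ 6) = Σ C(16,k) p^k (1−p)^(16−k) over k:
  k=3: C(16,3)·0.155^3·0.845^13 = 0.2335180
  k=4: C(16,4)·0.155^4·0.845^12 = 0.1392126
  k=5: C(16,5)·0.155^5·0.845^11 = 0.0612865
  k=6: C(16,6)·0.155^6·0.845^10 = 0.0206102
Total = 0.4546273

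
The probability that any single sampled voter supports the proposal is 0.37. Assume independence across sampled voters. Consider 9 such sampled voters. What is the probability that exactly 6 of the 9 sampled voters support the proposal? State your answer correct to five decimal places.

X ~ Binomial(n=9, p=0.37).
P(X=6) = C(9,6) · p^6 · (1−p)^3
= 84 · 0.0025657 · 0.25005 = 0.0538904

0.05389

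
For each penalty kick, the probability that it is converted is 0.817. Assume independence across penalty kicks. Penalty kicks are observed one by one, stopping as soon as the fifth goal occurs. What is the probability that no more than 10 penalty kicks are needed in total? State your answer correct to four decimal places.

0.9960

Finishing within 10 penalty kicks ⇔ at least 5 successes in the first 10. With X ~ Binomial(10, 0.817), P(Y ≤ 10) = 1 − P(X ≤ 4).
  k=0: C(10,0)·0.817^0·0.183^10 = 0.000000
  k=1: C(10,1)·0.817^1·0.183^9 = 0.000002
  k=2: C(10,2)·0.817^2·0.183^8 = 0.000038
  k=3: C(10,3)·0.817^3·0.183^7 = 0.000450
  k=4: C(10,4)·0.817^4·0.183^6 = 0.003514
1 − 0.004004 = 0.995996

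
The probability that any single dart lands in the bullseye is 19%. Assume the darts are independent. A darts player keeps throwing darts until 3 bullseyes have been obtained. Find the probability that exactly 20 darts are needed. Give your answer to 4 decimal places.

Y = trial on which the third success occurs; negative binomial, r=3, p=0.19.
P(Y=20) = C(19,2) · p^3 · (1−p)^17
= 171 · 0.006859 · 0.027813 = 0.032621

0.0326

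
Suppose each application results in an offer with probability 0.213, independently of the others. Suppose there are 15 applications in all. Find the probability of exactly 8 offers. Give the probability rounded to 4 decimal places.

X ~ Binomial(n=15, p=0.213).
P(X=8) = C(15,8) · p^8 · (1−p)^7
= 6435 · 4.2368e-06 · 0.18699 = 0.005098

0.0051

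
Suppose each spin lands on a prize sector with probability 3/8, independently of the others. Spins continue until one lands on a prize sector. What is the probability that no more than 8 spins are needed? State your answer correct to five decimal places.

0.97672

Y = number of spins to the first success; geometric, p = 0.375.
P(Y ≤ 8) = 1 − (1−p)^8 = 1 − 0.0232831 = 0.9767169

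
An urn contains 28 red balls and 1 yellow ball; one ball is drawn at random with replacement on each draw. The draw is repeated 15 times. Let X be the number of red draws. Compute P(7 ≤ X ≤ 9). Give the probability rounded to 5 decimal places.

0.00001

X ~ Binomial(15, 0.965517); P(7 ≤ X ≤ 9) = Σ C(15,k) p^k (1−p)^(15−k) over k:
  k=7: C(15,7)·0.965517^7·0.034483^8 = 0.0000000
  k=8: C(15,8)·0.965517^8·0.034483^7 = 0.0000003
  k=9: C(15,9)·0.965517^9·0.034483^6 = 0.0000061
Total = 0.0000064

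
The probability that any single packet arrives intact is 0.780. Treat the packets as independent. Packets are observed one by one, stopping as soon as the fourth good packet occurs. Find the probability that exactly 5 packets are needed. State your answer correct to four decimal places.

Y = trial on which the fourth success occurs; negative binomial, r=4, p=0.78.
P(Y=5) = C(4,3) · p^4 · (1−p)^1
= 4 · 0.37015 · 0.22 = 0.325732

0.3257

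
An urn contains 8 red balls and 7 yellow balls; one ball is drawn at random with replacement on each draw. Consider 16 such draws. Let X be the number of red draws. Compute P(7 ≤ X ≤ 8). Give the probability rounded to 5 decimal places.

0.33690

X ~ Binomial(16, 0.533333); P(7 ≤ X ≤ 8) = Σ C(16,k) p^k (1−p)^(16−k) over k:
  k=7: C(16,7)·0.533333^7·0.466667^9 = 0.1473934
  k=8: C(16,8)·0.533333^8·0.466667^8 = 0.1895058
Total = 0.3368993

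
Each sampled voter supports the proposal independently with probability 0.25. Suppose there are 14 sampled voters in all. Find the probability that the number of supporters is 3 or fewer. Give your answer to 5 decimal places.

0.52134

X ~ Binomial(14, 0.25); P(X ≤ 3) = Σ C(14,k) p^k (1−p)^(14−k) over k:
  k=0: C(14,0)·0.25^0·0.75^14 = 0.0178179
  k=1: C(14,1)·0.25^1·0.75^13 = 0.0831504
  k=2: C(14,2)·0.25^2·0.75^12 = 0.1801593
  k=3: C(14,3)·0.25^3·0.75^11 = 0.2402123
Total = 0.5213400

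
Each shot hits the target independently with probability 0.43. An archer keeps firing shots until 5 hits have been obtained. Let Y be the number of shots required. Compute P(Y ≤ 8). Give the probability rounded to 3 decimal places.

0.224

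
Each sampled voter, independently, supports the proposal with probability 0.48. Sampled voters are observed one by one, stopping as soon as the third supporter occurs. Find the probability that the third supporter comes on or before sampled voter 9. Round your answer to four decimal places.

0.8889

Finishing within 9 sampled voters ⇔ at least 3 successes in the first 9. With X ~ Binomial(9, 0.48), P(Y ≤ 9) = 1 − P(X ≤ 2).
  k=0: C(9,0)·0.48^0·0.52^9 = 0.002780
  k=1: C(9,1)·0.48^1·0.52^8 = 0.023095
  k=2: C(9,2)·0.48^2·0.52^7 = 0.085272
1 − 0.111147 = 0.888853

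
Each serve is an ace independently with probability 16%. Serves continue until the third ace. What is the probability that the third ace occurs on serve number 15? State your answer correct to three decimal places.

0.046

Y = trial on which the third success occurs; negative binomial, r=3, p=0.16.
P(Y=15) = C(14,2) · p^3 · (1−p)^12
= 91 · 0.004096 · 0.12341 = 0.04600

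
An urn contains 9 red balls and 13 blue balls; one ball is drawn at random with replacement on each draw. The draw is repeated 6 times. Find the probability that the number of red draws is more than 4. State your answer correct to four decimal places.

0.0453

X ~ Binomial(6, 0.409091); P(X ≥ 5) = Σ C(6,k) p^k (1−p)^(6−k) over k:
  k=5: C(6,5)·0.409091^5·0.590909^1 = 0.040623
  k=6: C(6,6)·0.409091^6·0.590909^0 = 0.004687
Total = 0.045310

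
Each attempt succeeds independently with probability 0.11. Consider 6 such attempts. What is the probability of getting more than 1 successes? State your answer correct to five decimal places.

0.13447

X ~ Binomial(6, 0.11); P(X ≥ 2) = Σ C(6,k) p^k (1−p)^(6−k) over k:
  k=2: C(6,2)·0.11^2·0.89^4 = 0.1138772
  k=3: C(6,3)·0.11^3·0.89^3 = 0.0187663
  k=4: C(6,4)·0.11^4·0.89^2 = 0.0017396
  k=5: C(6,5)·0.11^5·0.89^1 = 0.0000860
  k=6: C(6,6)·0.11^6·0.89^0 = 0.0000018
Total = 0.1344708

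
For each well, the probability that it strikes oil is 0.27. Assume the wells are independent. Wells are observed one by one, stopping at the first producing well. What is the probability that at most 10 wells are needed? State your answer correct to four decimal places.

Y = number of wells to the first success; geometric, p = 0.27.
P(Y ≤ 10) = 1 − (1−p)^10 = 1 − 0.042976 = 0.957024

0.9570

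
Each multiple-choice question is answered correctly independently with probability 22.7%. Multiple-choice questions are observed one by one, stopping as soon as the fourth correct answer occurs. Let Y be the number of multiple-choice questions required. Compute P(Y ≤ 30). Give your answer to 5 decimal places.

0.93364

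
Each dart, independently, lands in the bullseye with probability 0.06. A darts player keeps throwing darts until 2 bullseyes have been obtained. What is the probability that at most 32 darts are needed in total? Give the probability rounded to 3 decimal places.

0.580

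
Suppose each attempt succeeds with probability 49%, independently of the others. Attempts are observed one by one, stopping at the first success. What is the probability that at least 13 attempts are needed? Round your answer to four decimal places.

Y = number of attempts to the first success; geometric, p = 0.49.
P(Y > 12) = P(first 12 all fail) = (1−p)^12 = 0.000310

0.0003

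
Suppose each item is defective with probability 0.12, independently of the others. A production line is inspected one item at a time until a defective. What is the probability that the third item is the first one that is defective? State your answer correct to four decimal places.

0.0929

Geometric (trials to first success), p = 0.12.
P(Y = 3) = (1−p)^2 · p = 0.7744 · 0.12 = 0.092928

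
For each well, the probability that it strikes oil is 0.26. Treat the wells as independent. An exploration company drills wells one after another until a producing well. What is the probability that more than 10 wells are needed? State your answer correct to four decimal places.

Y = number of wells to the first success; geometric, p = 0.26.
P(Y > 10) = P(first 10 all fail) = (1−p)^10 = 0.049240

0.0492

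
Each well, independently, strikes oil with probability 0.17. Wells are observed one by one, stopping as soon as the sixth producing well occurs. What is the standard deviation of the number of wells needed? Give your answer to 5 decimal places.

Y = total wells until the sixth success; negative binomial with r=6, p=0.17.
SD(Y) = √[r(1−p)/p²] = √(172.3183391) = 13.1270080

13.12701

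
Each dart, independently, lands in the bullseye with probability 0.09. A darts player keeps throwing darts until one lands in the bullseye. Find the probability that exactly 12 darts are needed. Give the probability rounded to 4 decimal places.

Geometric (trials to first success), p = 0.09.
P(Y = 12) = (1−p)^11 · p = 0.35437 · 0.09 = 0.031893

0.0319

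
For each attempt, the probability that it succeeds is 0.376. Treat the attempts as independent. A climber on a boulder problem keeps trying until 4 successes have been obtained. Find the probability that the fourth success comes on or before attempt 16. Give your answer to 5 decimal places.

0.90662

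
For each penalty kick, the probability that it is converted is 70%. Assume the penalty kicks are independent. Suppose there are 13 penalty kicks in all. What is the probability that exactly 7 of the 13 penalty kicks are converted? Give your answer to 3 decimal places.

X ~ Binomial(n=13, p=0.70).
P(X=7) = C(13,7) · p^7 · (1−p)^6
= 1716 · 0.082354 · 0.000729 = 0.10302

0.103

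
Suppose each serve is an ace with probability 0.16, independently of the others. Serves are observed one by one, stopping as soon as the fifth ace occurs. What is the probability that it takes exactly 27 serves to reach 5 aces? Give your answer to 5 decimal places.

0.03384

Y = trial on which the fifth success occurs; negative binomial, r=5, p=0.16.
P(Y=27) = C(26,4) · p^5 · (1−p)^22
= 14950 · 0.00010486 · 0.021585 = 0.0338365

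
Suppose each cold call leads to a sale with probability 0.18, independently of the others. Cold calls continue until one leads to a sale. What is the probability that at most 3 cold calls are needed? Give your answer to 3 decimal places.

Y = number of cold calls to the first success; geometric, p = 0.18.
P(Y ≤ 3) = 1 − (1−p)^3 = 1 − 0.55137 = 0.44863

0.449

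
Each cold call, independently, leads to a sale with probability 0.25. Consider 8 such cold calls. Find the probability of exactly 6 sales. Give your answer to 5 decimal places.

X ~ Binomial(n=8, p=0.25).
P(X=6) = C(8,6) · p^6 · (1−p)^2
= 28 · 0.00024414 · 0.5625 = 0.0038452

0.00385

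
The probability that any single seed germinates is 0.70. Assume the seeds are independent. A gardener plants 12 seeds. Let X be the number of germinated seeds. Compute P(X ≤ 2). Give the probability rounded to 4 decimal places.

0.0002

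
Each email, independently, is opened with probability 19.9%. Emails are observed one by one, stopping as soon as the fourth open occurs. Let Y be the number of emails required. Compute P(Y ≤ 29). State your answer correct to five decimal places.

0.85672

Finishing within 29 emails ⇔ at least 4 successes in the first 29. With X ~ Binomial(29, 0.199), P(Y ≤ 29) = 1 − P(X ≤ 3).
  k=0: C(29,0)·0.199^0·0.801^29 = 0.0016045
  k=1: C(29,1)·0.199^1·0.801^28 = 0.0115601
  k=2: C(29,2)·0.199^2·0.801^27 = 0.0402078
  k=3: C(29,3)·0.199^3·0.801^26 = 0.0899028
1 − 0.1432752 = 0.8567248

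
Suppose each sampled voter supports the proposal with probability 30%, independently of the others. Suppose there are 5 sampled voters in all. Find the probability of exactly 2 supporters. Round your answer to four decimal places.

X ~ Binomial(n=5, p=0.30).
P(X=2) = C(5,2) · p^2 · (1−p)^3
= 10 · 0.09 · 0.343 = 0.308700

0.3087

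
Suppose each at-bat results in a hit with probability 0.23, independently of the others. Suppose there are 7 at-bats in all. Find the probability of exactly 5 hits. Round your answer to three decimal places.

X ~ Binomial(n=7, p=0.23).
P(X=5) = C(7,5) · p^5 · (1−p)^2
= 21 · 0.00064363 · 0.5929 = 0.00801

0.008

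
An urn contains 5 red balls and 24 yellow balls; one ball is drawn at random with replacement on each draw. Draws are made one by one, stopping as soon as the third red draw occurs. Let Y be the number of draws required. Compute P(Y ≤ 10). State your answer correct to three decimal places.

Finishing within 10 draws ⇔ at least 3 successes in the first 10. With X ~ Binomial(10, 0.172414), P(Y ≤ 10) = 1 − P(X ≤ 2).
  k=0: C(10,0)·0.172414^0·0.827586^10 = 0.15071
  k=1: C(10,1)·0.172414^1·0.827586^9 = 0.31397
  k=2: C(10,2)·0.172414^2·0.827586^8 = 0.29435
1 − 0.75903 = 0.24097

0.241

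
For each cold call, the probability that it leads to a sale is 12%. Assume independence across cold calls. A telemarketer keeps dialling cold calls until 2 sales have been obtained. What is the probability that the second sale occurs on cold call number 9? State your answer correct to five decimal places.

0.04708

Y = trial on which the second success occurs; negative binomial, r=2, p=0.12.
P(Y=9) = C(8,1) · p^2 · (1−p)^7
= 8 · 0.0144 · 0.40868 = 0.0470794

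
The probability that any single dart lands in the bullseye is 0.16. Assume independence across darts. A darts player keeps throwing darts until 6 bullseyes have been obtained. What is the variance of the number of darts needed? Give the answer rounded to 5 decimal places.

Y = total darts until the sixth success; negative binomial with r=6, p=0.16.
Var(Y) = r(1−p)/p² = 6·0.84 / 0.16² = 196.8750000

196.87500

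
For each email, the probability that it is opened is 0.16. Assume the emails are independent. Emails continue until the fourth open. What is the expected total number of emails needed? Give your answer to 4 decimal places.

Y = total emails until the fourth success; negative binomial with r=4, p=0.16.
E[Y] = r / p = 4 / 0.16 = 25.000000

25.0000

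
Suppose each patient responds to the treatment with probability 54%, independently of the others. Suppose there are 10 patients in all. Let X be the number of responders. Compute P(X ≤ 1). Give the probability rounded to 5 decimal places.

0.00540

X ~ Binomial(10, 0.54); P(X ≤ 1) = Σ C(10,k) p^k (1−p)^(10−k) over k:
  k=0: C(10,0)·0.54^0·0.46^10 = 0.0004242
  k=1: C(10,1)·0.54^1·0.46^9 = 0.0049798
Total = 0.0054040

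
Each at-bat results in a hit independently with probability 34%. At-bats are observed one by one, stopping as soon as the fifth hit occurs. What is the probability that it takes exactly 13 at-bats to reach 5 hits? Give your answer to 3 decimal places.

0.081

Y = trial on which the fifth success occurs; negative binomial, r=5, p=0.34.
P(Y=13) = C(12,4) · p^5 · (1−p)^8
= 495 · 0.0045435 · 0.036004 = 0.08098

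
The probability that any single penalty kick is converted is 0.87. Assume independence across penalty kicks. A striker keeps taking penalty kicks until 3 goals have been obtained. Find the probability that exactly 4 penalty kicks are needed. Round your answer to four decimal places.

Y = trial on which the third success occurs; negative binomial, r=3, p=0.87.
P(Y=4) = C(3,2) · p^3 · (1−p)^1
= 3 · 0.6585 · 0.13 = 0.256816

0.2568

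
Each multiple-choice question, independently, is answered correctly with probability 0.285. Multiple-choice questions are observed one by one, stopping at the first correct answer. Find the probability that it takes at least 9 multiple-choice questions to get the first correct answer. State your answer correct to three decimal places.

0.068

Y = number of multiple-choice questions to the first success; geometric, p = 0.285.
P(Y > 8) = P(first 8 all fail) = (1−p)^8 = 0.06830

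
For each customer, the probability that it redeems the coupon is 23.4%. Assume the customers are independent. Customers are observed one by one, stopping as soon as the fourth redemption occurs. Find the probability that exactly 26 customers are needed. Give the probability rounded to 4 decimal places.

Y = trial on which the fourth success occurs; negative binomial, r=4, p=0.234.
P(Y=26) = C(25,3) · p^4 · (1−p)^22
= 2300 · 0.0029982 · 0.0028381 = 0.019572

0.0196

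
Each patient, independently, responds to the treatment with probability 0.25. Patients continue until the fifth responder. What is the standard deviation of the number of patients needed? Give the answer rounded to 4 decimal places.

Y = total patients until the fifth success; negative binomial with r=5, p=0.25.
SD(Y) = √[r(1−p)/p²] = √(60.000000) = 7.745967

7.7460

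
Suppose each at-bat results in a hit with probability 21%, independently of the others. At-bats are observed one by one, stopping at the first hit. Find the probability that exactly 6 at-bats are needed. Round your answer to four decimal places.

Geometric (trials to first success), p = 0.21.
P(Y = 6) = (1−p)^5 · p = 0.30771 · 0.21 = 0.064618

0.0646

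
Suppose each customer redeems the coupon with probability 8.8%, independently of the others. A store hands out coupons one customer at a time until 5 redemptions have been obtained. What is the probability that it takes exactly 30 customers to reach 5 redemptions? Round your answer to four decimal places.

Y = trial on which the fifth success occurs; negative binomial, r=5, p=0.088.
P(Y=30) = C(29,4) · p^5 · (1−p)^25
= 23751 · 5.2773e-06 · 0.09997 = 0.012530

0.0125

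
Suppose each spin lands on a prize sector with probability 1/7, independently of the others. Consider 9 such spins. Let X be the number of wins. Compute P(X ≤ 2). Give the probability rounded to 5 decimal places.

X ~ Binomial(9, 0.142857); P(X ≤ 2) = Σ C(9,k) p^k (1−p)^(9−k) over k:
  k=0: C(9,0)·0.142857^0·0.857143^9 = 0.2497347
  k=1: C(9,1)·0.142857^1·0.857143^8 = 0.3746021
  k=2: C(9,2)·0.142857^2·0.857143^7 = 0.2497347
Total = 0.8740715

0.87407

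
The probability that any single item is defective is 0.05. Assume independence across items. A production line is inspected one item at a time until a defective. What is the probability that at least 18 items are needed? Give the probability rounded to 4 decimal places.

0.4181

Y = number of items to the first success; geometric, p = 0.05.
P(Y > 17) = P(first 17 all fail) = (1−p)^17 = 0.418120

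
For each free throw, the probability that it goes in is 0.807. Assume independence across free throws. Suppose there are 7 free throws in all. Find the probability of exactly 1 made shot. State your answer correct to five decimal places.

X ~ Binomial(n=7, p=0.807).
P(X=1) = C(7,1) · p^1 · (1−p)^6
= 7 · 0.807 · 5.1683e-05 = 0.0002920

0.00029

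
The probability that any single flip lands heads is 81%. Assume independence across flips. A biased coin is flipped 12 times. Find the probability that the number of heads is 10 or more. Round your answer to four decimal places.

X ~ Binomial(12, 0.81); P(X ≥ 10) = Σ C(12,k) p^k (1−p)^(12−k) over k:
  k=10: C(12,10)·0.81^10·0.19^2 = 0.289669
  k=11: C(12,11)·0.81^11·0.19^1 = 0.224528
  k=12: C(12,12)·0.81^12·0.19^0 = 0.079766
Total = 0.593963

0.5940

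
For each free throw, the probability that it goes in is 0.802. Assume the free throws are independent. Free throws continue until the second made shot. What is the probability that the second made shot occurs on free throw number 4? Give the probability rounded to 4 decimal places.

Y = trial on which the second success occurs; negative binomial, r=2, p=0.802.
P(Y=4) = C(3,1) · p^2 · (1−p)^2
= 3 · 0.6432 · 0.039204 = 0.075649

0.0756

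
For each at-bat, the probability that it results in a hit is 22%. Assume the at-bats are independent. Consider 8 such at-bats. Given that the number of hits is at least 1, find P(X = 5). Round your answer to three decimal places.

X ~ Binomial(8, 0.22). Want P(X=5 | X≥1) = P(X=5) / P(X≥1).
P(X=5) = C(8,5)·0.22^5·0.78^3 = 0.01370
P(X≥1) = 1 − 0.13701 = 0.86299
Ratio = 0.01370 / 0.86299 = 0.01587

0.016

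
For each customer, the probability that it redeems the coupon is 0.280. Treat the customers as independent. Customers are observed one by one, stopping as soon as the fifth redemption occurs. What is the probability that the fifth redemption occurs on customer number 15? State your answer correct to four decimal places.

0.0645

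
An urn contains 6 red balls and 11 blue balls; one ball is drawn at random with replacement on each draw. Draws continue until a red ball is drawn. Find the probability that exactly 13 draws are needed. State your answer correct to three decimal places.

0.002

Geometric (trials to first success), p = 0.352941.
P(Y = 13) = (1−p)^12 · p = 0.0053867 · 0.352941 = 0.00190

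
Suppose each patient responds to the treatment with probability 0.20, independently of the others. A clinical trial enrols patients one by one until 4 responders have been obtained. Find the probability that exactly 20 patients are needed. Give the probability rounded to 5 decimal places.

0.04364

Y = trial on which the fourth success occurs; negative binomial, r=4, p=0.20.
P(Y=20) = C(19,3) · p^4 · (1−p)^16
= 969 · 0.0016 · 0.028147 = 0.0436399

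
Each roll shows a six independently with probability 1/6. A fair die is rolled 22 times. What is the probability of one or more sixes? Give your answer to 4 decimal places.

0.9819

P(at least one) = 1 − P(none) = 1 − (1 − 0.166667)^22
= 1 − 0.018114 = 0.981886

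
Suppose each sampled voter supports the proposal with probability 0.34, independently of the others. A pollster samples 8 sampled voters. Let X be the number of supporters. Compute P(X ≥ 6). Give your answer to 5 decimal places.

X ~ Binomial(8, 0.34); P(X ≥ 6) = Σ C(8,k) p^k (1−p)^(8−k) over k:
  k=6: C(8,6)·0.34^6·0.66^2 = 0.0188417
  k=7: C(8,7)·0.34^7·0.66^1 = 0.0027732
  k=8: C(8,8)·0.34^8·0.66^0 = 0.0001786
Total = 0.0217935

0.02179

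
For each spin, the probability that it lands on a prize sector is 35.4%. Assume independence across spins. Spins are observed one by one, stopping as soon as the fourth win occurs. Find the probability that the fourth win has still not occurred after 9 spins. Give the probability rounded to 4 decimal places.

Needing more than 9 spins ⇔ fewer than 4 successes in the first 9. With X ~ Binomial(9, 0.354), P(Y > 9) = P(X ≤ 3).
  k=0: C(9,0)·0.354^0·0.646^9 = 0.019593
  k=1: C(9,1)·0.354^1·0.646^8 = 0.096629
  k=2: C(9,2)·0.354^2·0.646^7 = 0.211805
  k=3: C(9,3)·0.354^3·0.646^6 = 0.270822
P(X ≤ 3) = 0.598849

0.5988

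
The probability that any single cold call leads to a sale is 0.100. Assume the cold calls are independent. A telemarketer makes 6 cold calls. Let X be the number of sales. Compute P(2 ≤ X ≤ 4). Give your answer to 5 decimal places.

0.11421

X ~ Binomial(6, 0.10); P(2 ≤ X ≤ 4) = Σ C(6,k) p^k (1−p)^(6−k) over k:
  k=2: C(6,2)·0.10^2·0.90^4 = 0.0984150
  k=3: C(6,3)·0.10^3·0.90^3 = 0.0145800
  k=4: C(6,4)·0.10^4·0.90^2 = 0.0012150
Total = 0.1142100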